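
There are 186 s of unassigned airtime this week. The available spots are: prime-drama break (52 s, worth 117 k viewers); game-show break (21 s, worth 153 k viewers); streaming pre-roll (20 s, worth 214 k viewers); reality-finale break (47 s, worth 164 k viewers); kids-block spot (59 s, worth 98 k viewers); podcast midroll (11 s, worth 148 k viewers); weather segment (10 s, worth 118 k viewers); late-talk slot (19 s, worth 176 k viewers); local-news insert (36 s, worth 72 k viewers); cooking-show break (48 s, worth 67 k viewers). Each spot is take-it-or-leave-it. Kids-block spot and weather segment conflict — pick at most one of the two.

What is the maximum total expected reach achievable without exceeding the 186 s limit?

1090

Density check — podcast midroll 13.45, weather segment 11.80, streaming pre-roll 10.70, late-talk slot 9.26 are the best per s.
Prime-drama break + game-show break + streaming pre-roll + reality-finale break + podcast midroll + weather segment + late-talk slot uses 180 of the 186 s and totals 1090.
No other feasible combination exceeds 1090.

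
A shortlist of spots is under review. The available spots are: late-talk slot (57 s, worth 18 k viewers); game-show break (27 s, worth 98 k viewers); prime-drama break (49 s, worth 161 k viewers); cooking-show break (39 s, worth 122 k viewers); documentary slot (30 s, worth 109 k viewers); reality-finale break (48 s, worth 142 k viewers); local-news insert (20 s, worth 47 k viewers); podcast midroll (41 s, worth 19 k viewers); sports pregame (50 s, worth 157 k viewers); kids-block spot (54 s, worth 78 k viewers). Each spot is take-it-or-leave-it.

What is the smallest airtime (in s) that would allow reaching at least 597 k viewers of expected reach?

Look for the lowest-airtime combination reaching 597.
Taking game-show break + prime-drama break + cooking-show break + documentary slot + reality-finale break gives 632 (≥ 597) for 193 s.
No combination under 193 s hits 597.

193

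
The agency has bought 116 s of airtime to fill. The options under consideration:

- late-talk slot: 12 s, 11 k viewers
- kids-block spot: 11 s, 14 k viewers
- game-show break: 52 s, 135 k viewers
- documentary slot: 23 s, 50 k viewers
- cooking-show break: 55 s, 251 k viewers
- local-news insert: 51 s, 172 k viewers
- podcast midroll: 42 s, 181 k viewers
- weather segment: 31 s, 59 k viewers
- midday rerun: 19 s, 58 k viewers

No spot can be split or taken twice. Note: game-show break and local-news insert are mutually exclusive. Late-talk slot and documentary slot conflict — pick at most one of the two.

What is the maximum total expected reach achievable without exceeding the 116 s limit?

490

Taking cooking-show break + podcast midroll + midday rerun: 116 s used, 490 in expected reach.
Runner-up kids-block spot + cooking-show break + podcast midroll tops out at 446.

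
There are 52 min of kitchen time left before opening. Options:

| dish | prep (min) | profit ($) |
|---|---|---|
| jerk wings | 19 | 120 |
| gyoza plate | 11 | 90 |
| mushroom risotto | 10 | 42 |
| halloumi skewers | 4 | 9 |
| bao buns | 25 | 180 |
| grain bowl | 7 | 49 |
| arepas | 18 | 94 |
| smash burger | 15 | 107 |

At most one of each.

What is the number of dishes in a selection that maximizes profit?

3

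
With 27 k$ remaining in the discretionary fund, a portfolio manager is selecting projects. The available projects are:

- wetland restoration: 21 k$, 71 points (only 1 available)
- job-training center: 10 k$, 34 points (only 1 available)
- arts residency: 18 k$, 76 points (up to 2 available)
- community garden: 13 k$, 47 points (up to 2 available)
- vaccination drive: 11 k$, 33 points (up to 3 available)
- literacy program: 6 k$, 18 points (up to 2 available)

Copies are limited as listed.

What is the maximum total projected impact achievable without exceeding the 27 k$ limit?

The ratio ordering already packs tightly: arts residency + literacy program, 24 k$, 94.
Every other selection either busts 27 k$ or exceeds an availability limit or fails to beat 94.

94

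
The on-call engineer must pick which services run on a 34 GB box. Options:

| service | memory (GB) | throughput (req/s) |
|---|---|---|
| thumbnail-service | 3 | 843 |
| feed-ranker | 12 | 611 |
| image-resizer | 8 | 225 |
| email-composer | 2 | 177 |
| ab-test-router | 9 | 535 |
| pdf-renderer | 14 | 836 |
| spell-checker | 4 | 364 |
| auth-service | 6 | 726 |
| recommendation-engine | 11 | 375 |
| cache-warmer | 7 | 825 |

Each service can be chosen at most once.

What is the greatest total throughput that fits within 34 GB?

The ratio heuristic lands on thumbnail-service + email-composer + ab-test-router + spell-checker + auth-service + cache-warmer (3470) but leaves 3 GB idle.
Replace email-composer and ab-test-router with pdf-renderer: the trade gains 124 net, giving 3594 at 34 GB.
Runner-up thumbnail-service + feed-ranker + email-composer + spell-checker + auth-service + cache-warmer tops out at 3546.

3594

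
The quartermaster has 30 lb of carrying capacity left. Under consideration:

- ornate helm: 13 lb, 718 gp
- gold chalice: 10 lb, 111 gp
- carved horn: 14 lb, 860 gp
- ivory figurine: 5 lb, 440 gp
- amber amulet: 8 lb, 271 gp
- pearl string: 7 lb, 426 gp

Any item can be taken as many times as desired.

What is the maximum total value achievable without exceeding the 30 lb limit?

2640

6×ivory figurine uses 30 of the 30 lb and totals 2640.
Every other selection either busts 30 lb or fails to beat 2640.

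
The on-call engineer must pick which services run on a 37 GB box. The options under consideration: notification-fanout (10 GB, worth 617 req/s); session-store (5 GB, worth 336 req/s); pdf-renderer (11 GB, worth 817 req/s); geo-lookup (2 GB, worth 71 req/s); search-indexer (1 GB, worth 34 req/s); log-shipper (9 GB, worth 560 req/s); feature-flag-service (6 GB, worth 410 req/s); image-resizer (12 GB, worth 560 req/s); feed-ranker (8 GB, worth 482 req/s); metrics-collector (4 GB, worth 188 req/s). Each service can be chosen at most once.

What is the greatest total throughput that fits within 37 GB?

2438

Greedy by ratio would take session-store + pdf-renderer + geo-lookup + log-shipper + feature-flag-service + metrics-collector: 37 GB used, total 2382.
Reworking the packing: notification-fanout + pdf-renderer + search-indexer + log-shipper + feature-flag-service uses 37 GB and improves the total to 2438.
Runner-up notification-fanout + pdf-renderer + log-shipper + feature-flag-service tops out at 2404.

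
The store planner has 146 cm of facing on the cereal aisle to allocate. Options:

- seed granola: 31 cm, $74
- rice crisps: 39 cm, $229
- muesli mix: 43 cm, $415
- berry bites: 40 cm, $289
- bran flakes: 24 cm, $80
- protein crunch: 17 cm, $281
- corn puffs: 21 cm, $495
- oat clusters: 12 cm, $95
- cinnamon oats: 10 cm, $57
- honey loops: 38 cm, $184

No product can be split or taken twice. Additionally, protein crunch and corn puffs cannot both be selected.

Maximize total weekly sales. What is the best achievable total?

Taking rice crisps + muesli mix + berry bites + corn puffs: 143 cm used, 1428 in weekly sales.
An exhaustive check of the 1024 subsets confirms 1428.

1428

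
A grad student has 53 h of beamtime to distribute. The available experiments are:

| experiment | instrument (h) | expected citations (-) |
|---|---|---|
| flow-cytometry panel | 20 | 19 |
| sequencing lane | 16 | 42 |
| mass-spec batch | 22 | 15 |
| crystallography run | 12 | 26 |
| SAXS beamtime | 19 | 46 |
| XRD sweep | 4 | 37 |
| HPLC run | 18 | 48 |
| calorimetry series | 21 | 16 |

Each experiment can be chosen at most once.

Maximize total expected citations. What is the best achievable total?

157

Taking the top-ratio experiments first gives sequencing lane + crystallography run + XRD sweep + HPLC run for 153 (50 h).
Replace sequencing lane with SAXS beamtime: the trade gains 4 net, giving 157 at 53 h.
That's the maximum — no swap from here does better than 157.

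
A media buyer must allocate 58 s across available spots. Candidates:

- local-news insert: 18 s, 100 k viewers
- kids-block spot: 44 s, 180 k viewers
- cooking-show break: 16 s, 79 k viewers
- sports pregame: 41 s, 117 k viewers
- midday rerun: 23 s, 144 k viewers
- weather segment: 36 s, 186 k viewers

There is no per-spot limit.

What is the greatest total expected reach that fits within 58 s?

323

A density-first pass picks 2×midday rerun — 288 at 46 s.
Replace midday rerun with local-news insert + cooking-show break: the trade gains 35 net, giving 323 at 57 s.
Every other selection either busts 58 s or fails to beat 323.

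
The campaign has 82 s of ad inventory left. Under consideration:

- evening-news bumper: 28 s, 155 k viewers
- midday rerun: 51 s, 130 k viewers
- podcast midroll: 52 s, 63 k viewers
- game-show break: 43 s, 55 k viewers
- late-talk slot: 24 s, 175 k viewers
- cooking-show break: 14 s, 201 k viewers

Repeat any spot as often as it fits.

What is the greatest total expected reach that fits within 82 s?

1005

The ratio ordering already packs tightly: 5×cooking-show break, 70 s, 1005.
That's the maximum — no swap from here does better than 1005.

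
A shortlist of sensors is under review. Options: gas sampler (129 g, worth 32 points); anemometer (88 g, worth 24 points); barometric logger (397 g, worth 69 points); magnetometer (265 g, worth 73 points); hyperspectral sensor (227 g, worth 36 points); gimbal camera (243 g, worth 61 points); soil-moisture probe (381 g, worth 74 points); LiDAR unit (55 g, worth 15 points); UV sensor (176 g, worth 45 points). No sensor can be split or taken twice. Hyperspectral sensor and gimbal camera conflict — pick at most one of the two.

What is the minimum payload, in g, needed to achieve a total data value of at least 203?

Look for the lowest-payload combination reaching 203.
anemometer + magnetometer + gimbal camera + UV sensor: 203 data value at 772 g.
Any bundle with less than 772 g falls short of 203.

772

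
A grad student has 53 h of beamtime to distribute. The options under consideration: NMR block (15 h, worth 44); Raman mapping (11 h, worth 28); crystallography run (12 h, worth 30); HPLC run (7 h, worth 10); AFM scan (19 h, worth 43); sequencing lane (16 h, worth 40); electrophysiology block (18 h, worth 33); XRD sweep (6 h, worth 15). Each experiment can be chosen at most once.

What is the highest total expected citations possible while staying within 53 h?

A density-first pass picks NMR block + Raman mapping + crystallography run + HPLC run + XRD sweep — 127 at 51 h.
The 18 h tied up in Raman mapping and HPLC run is better spent on AFM scan — total rises to 132 (52 h).

132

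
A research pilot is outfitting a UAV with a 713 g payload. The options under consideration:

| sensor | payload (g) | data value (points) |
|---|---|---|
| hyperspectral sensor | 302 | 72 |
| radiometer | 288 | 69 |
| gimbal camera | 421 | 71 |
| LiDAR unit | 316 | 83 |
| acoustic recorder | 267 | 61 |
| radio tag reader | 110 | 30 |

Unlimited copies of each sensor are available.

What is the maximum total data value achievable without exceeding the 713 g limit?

181

Greedy by ratio would take 6×radio tag reader: 660 g used, total 180.
The 220 g tied up in 2×radio tag reader is better spent on acoustic recorder — total rises to 181 (707 g).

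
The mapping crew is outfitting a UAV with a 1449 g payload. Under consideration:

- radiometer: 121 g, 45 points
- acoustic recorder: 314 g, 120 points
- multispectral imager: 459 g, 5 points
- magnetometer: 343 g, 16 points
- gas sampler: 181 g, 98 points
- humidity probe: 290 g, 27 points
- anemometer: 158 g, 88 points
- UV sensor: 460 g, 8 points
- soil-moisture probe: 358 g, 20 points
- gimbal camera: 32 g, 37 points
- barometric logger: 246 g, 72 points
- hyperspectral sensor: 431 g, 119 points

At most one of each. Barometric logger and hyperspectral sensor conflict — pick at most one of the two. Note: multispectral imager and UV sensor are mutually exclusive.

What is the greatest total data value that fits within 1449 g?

Density check — gimbal camera 1.16, anemometer 0.56, gas sampler 0.54 are the best per g.
Taking the top-ratio sensors first gives radiometer + acoustic recorder + gas sampler + humidity probe + anemometer + gimbal camera + barometric logger for 487 (1342 g).
The 536 g tied up in humidity probe and barometric logger is better spent on hyperspectral sensor — total rises to 507 (1237 g).
No other feasible combination exceeds 507.

507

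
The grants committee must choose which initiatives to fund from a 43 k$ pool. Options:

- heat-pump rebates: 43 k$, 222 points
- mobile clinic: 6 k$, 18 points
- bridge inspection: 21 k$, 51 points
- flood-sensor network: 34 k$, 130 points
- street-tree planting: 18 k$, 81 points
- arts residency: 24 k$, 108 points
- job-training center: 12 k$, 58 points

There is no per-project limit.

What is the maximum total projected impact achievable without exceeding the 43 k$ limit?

222

Density check — heat-pump rebates 5.16, job-training center 4.83, street-tree planting 4.50 are the best per k$.
Taking heat-pump rebates: 43 k$ used, 222 in projected impact.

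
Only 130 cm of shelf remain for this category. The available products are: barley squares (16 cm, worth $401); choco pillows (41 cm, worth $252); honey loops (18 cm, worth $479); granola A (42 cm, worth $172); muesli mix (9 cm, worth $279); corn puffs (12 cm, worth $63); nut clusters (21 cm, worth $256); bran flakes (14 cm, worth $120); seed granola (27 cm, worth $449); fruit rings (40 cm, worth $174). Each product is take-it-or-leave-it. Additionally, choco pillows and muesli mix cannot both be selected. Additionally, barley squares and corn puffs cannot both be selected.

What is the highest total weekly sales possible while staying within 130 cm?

Best packing: barley squares + honey loops + muesli mix + nut clusters + bran flakes + seed granola — 105 cm, 1984 total.
The closest alternative, barley squares + honey loops + muesli mix + bran flakes + seed granola + fruit rings, reaches only 1902.

1984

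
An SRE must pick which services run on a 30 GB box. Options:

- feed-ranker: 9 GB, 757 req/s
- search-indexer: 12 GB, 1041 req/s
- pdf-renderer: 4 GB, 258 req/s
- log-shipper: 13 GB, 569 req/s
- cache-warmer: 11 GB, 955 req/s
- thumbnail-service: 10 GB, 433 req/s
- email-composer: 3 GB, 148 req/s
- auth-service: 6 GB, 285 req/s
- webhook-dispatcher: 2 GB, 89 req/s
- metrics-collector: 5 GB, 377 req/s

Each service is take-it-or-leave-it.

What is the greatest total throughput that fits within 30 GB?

2462

The ratio ordering already packs tightly: search-indexer + cache-warmer + webhook-dispatcher + metrics-collector, 30 GB, 2462.
Runner-up feed-ranker + search-indexer + pdf-renderer + metrics-collector tops out at 2433.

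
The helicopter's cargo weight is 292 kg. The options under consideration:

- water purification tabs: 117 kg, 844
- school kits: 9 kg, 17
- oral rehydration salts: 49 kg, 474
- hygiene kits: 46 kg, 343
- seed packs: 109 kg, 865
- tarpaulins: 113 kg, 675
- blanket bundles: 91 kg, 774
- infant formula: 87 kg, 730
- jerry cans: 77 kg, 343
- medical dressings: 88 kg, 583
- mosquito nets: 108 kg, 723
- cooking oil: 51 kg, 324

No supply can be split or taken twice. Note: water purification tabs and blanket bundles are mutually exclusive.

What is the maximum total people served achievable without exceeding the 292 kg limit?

Ranking by ratio (people served/kg): oral rehydration salts 9.67, blanket bundles 8.51, infant formula 8.39, seed packs 7.94.
Filling by ratio: school kits + oral rehydration salts + hygiene kits + blanket bundles + infant formula for 2338, with 10 kg left unused.
Dropping school kits and blanket bundles frees 100 kg; slotting in seed packs (109 kg) lifts the total to 2412 at 291 kg.

2412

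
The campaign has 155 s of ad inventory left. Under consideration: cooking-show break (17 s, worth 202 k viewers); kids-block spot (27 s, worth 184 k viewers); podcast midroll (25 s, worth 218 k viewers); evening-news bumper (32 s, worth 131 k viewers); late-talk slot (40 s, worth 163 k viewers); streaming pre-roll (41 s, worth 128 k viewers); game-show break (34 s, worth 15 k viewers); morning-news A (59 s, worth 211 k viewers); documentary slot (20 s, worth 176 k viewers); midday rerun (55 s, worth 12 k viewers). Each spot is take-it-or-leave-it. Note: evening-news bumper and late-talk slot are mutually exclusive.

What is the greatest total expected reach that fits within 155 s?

Greedy by ratio would take cooking-show break + kids-block spot + podcast midroll + evening-news bumper + game-show break + documentary slot: 155 s used, total 926.
Replace evening-news bumper and game-show break with morning-news A: the trade gains 65 net, giving 991 at 148 s.
That's the maximum — no feasible swap from here does better than 991.

991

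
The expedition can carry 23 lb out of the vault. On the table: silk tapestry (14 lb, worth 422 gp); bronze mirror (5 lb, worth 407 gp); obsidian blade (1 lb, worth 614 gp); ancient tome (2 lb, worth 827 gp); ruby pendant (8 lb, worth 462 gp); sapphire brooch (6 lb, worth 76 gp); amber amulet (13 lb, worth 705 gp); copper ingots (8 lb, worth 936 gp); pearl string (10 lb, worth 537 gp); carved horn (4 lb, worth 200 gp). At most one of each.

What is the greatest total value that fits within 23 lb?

By value per lb: obsidian blade 614.00, ancient tome 413.50, copper ingots 117.00 lead.
Greedy by ratio would take bronze mirror + obsidian blade + ancient tome + copper ingots + carved horn: 20 lb used, total 2984.
Dropping bronze mirror frees 5 lb; slotting in ruby pendant (8 lb) lifts the total to 3039 at 23 lb.
Next best is bronze mirror + obsidian blade + ancient tome + copper ingots + carved horn at 2984 (20 lb) — short by 55.

3039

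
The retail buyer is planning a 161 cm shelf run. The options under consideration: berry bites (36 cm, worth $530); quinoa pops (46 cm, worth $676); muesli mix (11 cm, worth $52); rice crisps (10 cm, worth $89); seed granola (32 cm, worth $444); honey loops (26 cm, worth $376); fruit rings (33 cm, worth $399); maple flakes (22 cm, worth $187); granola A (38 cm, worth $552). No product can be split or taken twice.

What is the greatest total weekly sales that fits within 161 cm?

Density check — berry bites 14.72, quinoa pops 14.70, granola A 14.53, honey loops 14.46 are the best per cm.
Best packing: berry bites + quinoa pops + rice crisps + honey loops + granola A — 156 cm, 2223 total.
Runner-up berry bites + quinoa pops + seed granola + granola A tops out at 2202.

2223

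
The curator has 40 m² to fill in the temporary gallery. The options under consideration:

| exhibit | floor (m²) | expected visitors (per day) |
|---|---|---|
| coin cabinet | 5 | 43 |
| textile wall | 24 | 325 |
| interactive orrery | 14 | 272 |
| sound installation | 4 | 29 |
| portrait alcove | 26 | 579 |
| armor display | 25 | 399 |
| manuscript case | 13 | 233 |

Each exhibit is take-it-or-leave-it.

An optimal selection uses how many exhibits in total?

Best achievable expected visitors is 851.
One optimal bundle: interactive orrery + portrait alcove (40 m²).
Any selection reaching 851 contains exactly 2 exhibits.

2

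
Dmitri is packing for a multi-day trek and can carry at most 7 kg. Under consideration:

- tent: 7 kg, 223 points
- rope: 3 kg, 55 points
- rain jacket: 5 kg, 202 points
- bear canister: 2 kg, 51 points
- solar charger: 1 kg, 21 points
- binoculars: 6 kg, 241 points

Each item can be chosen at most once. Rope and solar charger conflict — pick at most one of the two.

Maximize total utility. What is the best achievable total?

A density-first pass picks rain jacket + bear canister — 253 at 7 kg.
The 7 kg tied up in rain jacket and bear canister is better spent on solar charger + binoculars — total rises to 262 (7 kg).
The closest alternative, rain jacket + bear canister, reaches only 253.

262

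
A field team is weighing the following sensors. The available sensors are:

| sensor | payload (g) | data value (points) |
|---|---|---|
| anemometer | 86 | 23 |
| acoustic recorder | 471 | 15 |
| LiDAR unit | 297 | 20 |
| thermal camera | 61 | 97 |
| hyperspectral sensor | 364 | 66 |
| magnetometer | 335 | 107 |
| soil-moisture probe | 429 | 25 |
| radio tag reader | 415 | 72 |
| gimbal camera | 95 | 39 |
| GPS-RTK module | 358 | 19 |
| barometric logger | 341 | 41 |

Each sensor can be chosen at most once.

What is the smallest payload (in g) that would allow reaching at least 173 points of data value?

396

Need the lightest bundle worth ≥ 173.
thermal camera + magnetometer: 204 data value at 396 g.
No combination under 396 g hits 173.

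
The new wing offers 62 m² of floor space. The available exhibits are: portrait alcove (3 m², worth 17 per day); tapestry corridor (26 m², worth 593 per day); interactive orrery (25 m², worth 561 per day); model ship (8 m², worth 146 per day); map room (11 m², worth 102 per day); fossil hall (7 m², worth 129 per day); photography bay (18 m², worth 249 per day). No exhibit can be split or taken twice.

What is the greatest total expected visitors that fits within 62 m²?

Density check — tapestry corridor 22.81, interactive orrery 22.44, fossil hall 18.43, model ship 18.25 are the best per m².
The ratio heuristic lands on portrait alcove + tapestry corridor + interactive orrery + fossil hall (1300) but leaves 1 m² idle.
Dropping fossil hall frees 7 m²; slotting in model ship (8 m²) lifts the total to 1317 at 62 m².
Runner-up tapestry corridor + interactive orrery + model ship tops out at 1300.

1317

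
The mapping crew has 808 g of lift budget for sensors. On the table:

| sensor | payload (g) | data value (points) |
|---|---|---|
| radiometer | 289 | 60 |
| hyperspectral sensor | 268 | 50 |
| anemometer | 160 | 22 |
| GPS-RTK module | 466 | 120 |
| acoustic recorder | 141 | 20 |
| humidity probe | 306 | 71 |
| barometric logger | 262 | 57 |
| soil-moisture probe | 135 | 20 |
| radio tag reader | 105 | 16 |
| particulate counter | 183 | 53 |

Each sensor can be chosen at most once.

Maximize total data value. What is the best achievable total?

193

Greedy by ratio would take GPS-RTK module + radio tag reader + particulate counter: 754 g used, total 189.
Replace radio tag reader with acoustic recorder: the trade gains 4 net, giving 193 at 790 g.
GPS-RTK module + soil-moisture probe + particulate counter (784 g) also reaches 193 — a tie, but nothing goes higher.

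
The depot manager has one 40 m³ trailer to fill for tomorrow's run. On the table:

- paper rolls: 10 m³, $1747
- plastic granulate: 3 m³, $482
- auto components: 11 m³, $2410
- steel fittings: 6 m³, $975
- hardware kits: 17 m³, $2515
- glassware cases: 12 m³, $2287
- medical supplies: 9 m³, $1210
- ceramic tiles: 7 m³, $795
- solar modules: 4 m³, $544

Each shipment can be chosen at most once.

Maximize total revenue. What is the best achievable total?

7470

A density-first pass picks paper rolls + auto components + steel fittings + glassware cases — 7419 at 39 m³.
Replace steel fittings with plastic granulate + solar modules: the trade gains 51 net, giving 7470 at 40 m³.
No other feasible combination exceeds 7470.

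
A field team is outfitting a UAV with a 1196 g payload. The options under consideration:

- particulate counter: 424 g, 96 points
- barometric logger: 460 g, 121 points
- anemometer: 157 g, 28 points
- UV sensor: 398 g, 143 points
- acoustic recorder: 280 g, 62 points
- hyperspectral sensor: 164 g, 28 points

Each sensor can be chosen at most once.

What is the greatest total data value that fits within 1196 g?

Barometric logger + UV sensor + acoustic recorder uses 1138 of the 1196 g and totals 326.

326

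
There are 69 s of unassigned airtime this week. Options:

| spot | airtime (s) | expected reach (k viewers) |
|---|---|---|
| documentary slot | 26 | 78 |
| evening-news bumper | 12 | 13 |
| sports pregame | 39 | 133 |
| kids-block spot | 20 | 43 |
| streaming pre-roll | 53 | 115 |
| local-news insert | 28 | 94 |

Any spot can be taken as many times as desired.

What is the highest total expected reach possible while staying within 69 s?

The ratio ordering already packs tightly: sports pregame + local-news insert, 67 s, 227.
No other feasible combination exceeds 227.

227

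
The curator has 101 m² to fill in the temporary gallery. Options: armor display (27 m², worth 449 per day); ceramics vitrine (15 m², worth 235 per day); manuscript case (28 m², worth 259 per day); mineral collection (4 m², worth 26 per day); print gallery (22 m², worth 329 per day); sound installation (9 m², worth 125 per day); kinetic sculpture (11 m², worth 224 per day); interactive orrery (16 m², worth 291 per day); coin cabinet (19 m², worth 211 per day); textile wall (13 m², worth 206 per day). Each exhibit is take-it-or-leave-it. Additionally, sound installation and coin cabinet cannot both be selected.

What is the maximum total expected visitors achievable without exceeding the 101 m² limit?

1653

Greedy by ratio would take armor display + ceramics vitrine + mineral collection + sound installation + kinetic sculpture + interactive orrery + textile wall: 95 m² used, total 1556.
Dropping mineral collection and textile wall frees 17 m²; slotting in print gallery (22 m²) lifts the total to 1653 at 100 m².
No other feasible combination exceeds 1653.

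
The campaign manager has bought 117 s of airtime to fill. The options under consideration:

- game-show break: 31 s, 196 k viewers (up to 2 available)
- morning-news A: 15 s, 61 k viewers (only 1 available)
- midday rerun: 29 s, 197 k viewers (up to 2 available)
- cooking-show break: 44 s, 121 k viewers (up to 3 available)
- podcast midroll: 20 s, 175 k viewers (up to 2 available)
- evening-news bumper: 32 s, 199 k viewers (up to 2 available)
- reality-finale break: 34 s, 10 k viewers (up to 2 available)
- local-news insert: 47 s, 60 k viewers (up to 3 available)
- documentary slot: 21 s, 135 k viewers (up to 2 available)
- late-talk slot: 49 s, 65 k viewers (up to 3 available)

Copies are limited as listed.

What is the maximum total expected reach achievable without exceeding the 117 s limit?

Ranking by ratio (expected reach/s): podcast midroll 8.75, midday rerun 6.79, documentary slot 6.43, game-show break 6.32.
Greedy by ratio would take morning-news A + 2×midday rerun + 2×podcast midroll: 113 s used, total 805.
Replace morning-news A and 2×midday rerun with evening-news bumper + 2×documentary slot: the trade gains 14 net, giving 819 at 114 s.
Every other selection either busts 117 s or exceeds an availability limit or fails to beat 819.

819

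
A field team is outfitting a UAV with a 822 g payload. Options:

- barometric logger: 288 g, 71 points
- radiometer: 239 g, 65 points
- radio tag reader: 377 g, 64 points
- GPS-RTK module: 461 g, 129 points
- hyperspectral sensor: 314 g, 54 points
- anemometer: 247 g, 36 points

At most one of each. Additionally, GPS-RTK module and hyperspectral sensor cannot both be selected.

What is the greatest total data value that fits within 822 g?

Greedy by ratio would take radiometer + GPS-RTK module: 700 g used, total 194.
Replace radiometer with barometric logger: the trade gains 6 net, giving 200 at 749 g.
An exhaustive check of the 64 subsets confirms 200.

200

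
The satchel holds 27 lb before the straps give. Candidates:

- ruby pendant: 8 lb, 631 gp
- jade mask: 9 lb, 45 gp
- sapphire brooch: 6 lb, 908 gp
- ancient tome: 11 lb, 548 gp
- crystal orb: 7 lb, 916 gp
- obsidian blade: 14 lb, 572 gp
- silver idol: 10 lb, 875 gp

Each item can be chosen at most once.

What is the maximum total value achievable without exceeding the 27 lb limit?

2699

Taking sapphire brooch + crystal orb + silver idol: 23 lb used, 2699 in value.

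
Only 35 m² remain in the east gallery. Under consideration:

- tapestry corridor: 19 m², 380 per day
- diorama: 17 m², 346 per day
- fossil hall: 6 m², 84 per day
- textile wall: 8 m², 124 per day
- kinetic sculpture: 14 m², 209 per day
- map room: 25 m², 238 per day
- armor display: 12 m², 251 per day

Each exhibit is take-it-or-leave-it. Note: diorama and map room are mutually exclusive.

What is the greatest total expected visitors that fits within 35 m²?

By expected visitors per m²: armor display 20.92, diorama 20.35, tapestry corridor 20.00, textile wall 15.50 lead.
Taking diorama + fossil hall + armor display: 35 m² used, 681 in expected visitors.
Next best is tapestry corridor + armor display at 631 (31 m²) — short by 50.

681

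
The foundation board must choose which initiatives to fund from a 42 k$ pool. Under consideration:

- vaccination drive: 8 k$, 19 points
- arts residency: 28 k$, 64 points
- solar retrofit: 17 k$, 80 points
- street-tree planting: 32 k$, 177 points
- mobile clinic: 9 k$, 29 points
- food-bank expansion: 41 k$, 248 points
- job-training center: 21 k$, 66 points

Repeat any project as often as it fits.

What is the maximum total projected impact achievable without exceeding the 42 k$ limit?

248

Ranking by ratio (projected impact/k$): food-bank expansion 6.05, street-tree planting 5.53, solar retrofit 4.71.
Taking food-bank expansion: 41 k$ used, 248 in projected impact.
No other feasible combination exceeds 248.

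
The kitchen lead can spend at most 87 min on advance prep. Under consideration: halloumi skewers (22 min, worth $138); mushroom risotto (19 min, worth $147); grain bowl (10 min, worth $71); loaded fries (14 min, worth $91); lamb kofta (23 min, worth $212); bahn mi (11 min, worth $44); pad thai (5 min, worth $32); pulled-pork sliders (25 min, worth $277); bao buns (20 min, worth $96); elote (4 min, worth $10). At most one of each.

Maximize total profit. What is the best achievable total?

759

Ranking by ratio (profit/min): pulled-pork sliders 11.08, lamb kofta 9.22, mushroom risotto 7.74, grain bowl 7.10.
Greedy by ratio would take mushroom risotto + grain bowl + lamb kofta + pad thai + pulled-pork sliders + elote: 86 min used, total 749.
The 14 min tied up in grain bowl and elote is better spent on loaded fries — total rises to 759 (86 min).
That's the maximum — no swap from here does better than 759.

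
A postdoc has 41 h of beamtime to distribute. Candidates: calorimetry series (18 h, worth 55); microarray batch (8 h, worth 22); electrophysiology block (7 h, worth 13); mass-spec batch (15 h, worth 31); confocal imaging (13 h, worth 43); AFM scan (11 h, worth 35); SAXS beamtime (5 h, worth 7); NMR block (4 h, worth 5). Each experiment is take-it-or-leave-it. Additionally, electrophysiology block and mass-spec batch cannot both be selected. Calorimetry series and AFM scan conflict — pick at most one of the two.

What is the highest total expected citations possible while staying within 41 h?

120

Greedy by ratio would take microarray batch + electrophysiology block + confocal imaging + AFM scan: 39 h used, total 113.
Dropping electrophysiology block and AFM scan frees 18 h; slotting in calorimetry series (18 h) lifts the total to 120 at 39 h.
That's the maximum — no feasible swap from here does better than 120.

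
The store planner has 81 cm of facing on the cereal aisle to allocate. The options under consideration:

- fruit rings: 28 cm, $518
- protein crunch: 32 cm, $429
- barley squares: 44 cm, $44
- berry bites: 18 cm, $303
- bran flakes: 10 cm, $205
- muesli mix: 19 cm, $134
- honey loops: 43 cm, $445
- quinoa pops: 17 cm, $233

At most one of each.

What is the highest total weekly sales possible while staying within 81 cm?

Density check — bran flakes 20.50, fruit rings 18.50, berry bites 16.83 are the best per cm.
The ratio ordering already packs tightly: fruit rings + berry bites + bran flakes + quinoa pops, 73 cm, 1259.

1259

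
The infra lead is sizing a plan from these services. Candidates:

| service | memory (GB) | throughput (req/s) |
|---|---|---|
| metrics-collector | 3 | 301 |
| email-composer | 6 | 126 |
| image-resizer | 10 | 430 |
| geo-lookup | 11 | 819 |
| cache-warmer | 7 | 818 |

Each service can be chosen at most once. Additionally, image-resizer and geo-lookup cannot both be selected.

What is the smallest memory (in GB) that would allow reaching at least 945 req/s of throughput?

10

Look for the lowest-memory combination reaching 945.
metrics-collector + cache-warmer reaches 1119 using 10 GB.
No combination under 10 GB hits 945.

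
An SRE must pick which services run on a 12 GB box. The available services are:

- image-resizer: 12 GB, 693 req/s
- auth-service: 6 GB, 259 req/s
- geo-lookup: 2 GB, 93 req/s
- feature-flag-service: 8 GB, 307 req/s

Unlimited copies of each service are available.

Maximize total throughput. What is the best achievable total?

693

By throughput per GB: image-resizer 57.75, geo-lookup 46.50, auth-service 43.17 lead.
Best packing: image-resizer — 12 GB, 693 total.
Nothing else within 12 GB beats 693.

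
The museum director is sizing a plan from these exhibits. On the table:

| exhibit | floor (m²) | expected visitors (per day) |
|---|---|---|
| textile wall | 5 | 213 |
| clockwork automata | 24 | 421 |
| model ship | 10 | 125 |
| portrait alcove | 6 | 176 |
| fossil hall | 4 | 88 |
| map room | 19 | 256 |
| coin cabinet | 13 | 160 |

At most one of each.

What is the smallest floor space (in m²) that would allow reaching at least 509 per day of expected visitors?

21

Minimise m² subject to total expected visitors ≥ 509.
textile wall + model ship + portrait alcove: 514 expected visitors at 21 m².
Below 21 m² the best achievable stays under 509.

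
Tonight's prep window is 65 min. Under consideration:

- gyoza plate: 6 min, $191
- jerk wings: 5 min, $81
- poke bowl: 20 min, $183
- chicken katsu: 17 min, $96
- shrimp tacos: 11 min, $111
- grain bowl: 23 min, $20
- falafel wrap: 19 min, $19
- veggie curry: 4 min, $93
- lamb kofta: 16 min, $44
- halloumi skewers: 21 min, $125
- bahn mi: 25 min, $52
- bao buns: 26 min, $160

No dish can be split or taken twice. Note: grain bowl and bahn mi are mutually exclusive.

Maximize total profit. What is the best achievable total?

Taking gyoza plate + jerk wings + poke bowl + chicken katsu + shrimp tacos + veggie curry: 63 min used, 755 in profit.

755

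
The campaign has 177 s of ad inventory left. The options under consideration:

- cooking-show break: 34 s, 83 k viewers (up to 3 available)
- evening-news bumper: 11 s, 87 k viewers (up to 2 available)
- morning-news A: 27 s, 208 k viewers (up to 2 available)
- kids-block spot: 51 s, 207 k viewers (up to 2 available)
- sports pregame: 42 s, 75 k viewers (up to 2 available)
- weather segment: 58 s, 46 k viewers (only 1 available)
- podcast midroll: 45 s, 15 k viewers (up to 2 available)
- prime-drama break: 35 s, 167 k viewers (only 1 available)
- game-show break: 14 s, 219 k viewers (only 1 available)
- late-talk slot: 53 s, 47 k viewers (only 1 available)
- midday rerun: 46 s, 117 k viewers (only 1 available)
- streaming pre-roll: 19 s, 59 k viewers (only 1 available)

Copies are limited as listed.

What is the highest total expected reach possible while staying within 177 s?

1183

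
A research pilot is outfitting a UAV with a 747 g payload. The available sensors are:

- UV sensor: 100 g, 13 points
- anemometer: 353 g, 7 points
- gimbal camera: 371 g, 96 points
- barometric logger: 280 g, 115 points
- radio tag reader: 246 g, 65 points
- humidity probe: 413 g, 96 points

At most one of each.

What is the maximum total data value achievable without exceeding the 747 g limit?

211

Greedy by ratio would take UV sensor + barometric logger + radio tag reader: 626 g used, total 193.
Replace UV sensor and radio tag reader with gimbal camera: the trade gains 18 net, giving 211 at 651 g.
Nothing else within 747 g beats 211.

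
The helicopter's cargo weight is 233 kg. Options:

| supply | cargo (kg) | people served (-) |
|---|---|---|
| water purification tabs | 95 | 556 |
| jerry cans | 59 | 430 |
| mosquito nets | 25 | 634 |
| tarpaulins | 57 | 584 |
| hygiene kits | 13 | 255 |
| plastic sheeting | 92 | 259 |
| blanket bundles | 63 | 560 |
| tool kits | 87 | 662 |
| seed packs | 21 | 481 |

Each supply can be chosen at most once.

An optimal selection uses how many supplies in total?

Best achievable people served is 2689.
jerry cans + mosquito nets + tarpaulins + blanket bundles + seed packs hits 2689 at 225 kg.
All optima have 5 supplies.

5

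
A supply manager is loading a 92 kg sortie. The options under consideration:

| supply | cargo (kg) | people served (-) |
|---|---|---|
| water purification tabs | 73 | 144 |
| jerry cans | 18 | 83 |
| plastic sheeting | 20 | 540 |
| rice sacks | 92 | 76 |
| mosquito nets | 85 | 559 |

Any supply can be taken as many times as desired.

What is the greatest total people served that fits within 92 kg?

2160

Taking 4×plastic sheeting: 80 kg used, 2160 in people served.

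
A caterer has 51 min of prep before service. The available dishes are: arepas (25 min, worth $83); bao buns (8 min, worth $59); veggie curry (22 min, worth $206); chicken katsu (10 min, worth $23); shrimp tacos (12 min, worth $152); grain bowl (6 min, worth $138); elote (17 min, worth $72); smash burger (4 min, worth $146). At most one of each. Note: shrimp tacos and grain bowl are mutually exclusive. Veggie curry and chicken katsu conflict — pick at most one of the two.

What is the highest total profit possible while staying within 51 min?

Density check — smash burger 36.50, grain bowl 23.00, shrimp tacos 12.67, veggie curry 9.36 are the best per min.
Taking bao buns + veggie curry + shrimp tacos + smash burger: 46 min used, 563 in profit.
Next best is veggie curry + grain bowl + elote + smash burger at 562 (49 min) — short by 1.

563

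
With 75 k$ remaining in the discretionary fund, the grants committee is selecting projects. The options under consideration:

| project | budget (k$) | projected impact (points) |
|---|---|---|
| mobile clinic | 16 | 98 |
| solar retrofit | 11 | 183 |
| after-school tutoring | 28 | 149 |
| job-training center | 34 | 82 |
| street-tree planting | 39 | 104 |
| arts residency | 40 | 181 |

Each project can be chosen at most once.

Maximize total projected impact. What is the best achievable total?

462

Taking the top-ratio projects first gives mobile clinic + solar retrofit + after-school tutoring for 430 (55 k$).
The 28 k$ tied up in after-school tutoring is better spent on arts residency — total rises to 462 (67 k$).
Next best is mobile clinic + solar retrofit + after-school tutoring at 430 (55 k$) — short by 32.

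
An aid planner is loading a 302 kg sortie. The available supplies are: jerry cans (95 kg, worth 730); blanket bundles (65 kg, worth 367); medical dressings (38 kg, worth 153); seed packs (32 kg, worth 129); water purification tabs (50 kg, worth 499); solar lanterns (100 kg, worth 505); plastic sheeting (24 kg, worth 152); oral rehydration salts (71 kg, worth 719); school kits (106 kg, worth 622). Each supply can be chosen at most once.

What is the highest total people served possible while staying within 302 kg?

2315

Filling by ratio: jerry cans + seed packs + water purification tabs + plastic sheeting + oral rehydration salts for 2229, with 30 kg left unused.
Replace seed packs and plastic sheeting with blanket bundles: the trade gains 86 net, giving 2315 at 281 kg.
The spare 21 kg is too small for any remaining supply, and no exchange beats 2315.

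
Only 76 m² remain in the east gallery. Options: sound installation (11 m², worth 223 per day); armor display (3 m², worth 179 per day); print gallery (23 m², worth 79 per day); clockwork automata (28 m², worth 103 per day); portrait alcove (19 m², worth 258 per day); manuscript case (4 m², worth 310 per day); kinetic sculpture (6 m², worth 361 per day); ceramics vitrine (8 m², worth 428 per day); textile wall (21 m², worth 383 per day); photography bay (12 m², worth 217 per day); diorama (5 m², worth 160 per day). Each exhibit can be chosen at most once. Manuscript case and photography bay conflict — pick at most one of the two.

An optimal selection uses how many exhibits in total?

Best achievable expected visitors is 2142.
One optimal bundle: sound installation + armor display + portrait alcove + manuscript case + kinetic sculpture + ceramics vitrine + textile wall (72 m²).
All optima have 7 exhibits.

7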